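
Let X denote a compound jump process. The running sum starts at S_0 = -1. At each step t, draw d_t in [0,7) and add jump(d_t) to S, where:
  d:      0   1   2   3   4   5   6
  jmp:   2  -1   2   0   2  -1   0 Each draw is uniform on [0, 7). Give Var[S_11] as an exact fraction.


Outcome values over d=0..6: [2, -1, 2, 0, 2, -1, 0]
Σy = 4, Σy² = 14, M = 7
μ = 4/7 = 4/7,  σ² = 14/7 − (4/7)² = 82/49
Independent increments: Var[S_11] = 11·σ² = 11·(82/49) = 902/49

902/49


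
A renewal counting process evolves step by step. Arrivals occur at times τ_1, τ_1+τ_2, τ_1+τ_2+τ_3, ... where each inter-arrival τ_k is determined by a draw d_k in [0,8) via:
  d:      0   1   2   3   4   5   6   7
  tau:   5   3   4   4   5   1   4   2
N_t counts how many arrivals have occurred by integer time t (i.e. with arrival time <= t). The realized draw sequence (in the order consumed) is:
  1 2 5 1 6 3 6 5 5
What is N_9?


draw d_1=1: τ_1=3, arrival time A_1=3
draw d_2=2: τ_2=4, arrival time A_2=7
draw d_3=5: τ_3=1, arrival time A_3=8
draw d_4=1: τ_4=3, arrival time A_4=11
draw d_5=6: τ_5=4, arrival time A_5=15
draw d_6=3: τ_6=4, arrival time A_6=19
draw d_7=6: τ_7=4, arrival time A_7=23
draw d_8=5: τ_8=1, arrival time A_8=24
draw d_9=5: τ_9=1, arrival time A_9=25
N_t over t=0..9: 0:0 1:0 2:0 3:1 4:1 5:1 6:1 7:2 8:3 9:3

3


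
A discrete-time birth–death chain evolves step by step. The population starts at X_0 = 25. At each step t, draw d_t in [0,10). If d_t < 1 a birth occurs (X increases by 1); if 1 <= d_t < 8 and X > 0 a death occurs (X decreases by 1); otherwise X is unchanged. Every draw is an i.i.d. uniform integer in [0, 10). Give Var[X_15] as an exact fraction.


33/5

X can drop by at most 1 per step and X_0 = 25 > T = 15, so X_t >= 25 − t >= 10 > 0 for every t <= 15: the floor at 0 (the 'and X > 0' condition) never binds. Hence X_15 = X_0 + Σ_{t<15} Y_t with i.i.d. increments Y_t = y(d_t) ∈ {+1, −1, 0}.
Outcome values over d=0..9: [1, -1, -1, -1, -1, -1, -1, -1, 0, 0]
Σy = -6, Σy² = 8, M = 10
μ = -6/10 = -3/5,  σ² = 8/10 − (-3/5)² = 11/25
Independent increments: Var[X_15] = 15·σ² = 15·(11/25) = 33/5


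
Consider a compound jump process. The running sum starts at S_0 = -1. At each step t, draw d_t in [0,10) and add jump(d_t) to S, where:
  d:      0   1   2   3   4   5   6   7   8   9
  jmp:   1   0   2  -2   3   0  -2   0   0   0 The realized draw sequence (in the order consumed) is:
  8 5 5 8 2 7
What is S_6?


1

t=0: S=-1, d=8, jump=0, S_1=-1
t=1: S=-1, d=5, jump=0, S_2=-1
t=2: S=-1, d=5, jump=0, S_3=-1
t=3: S=-1, d=8, jump=0, S_4=-1
t=4: S=-1, d=2, jump=2, S_5=1
t=5: S=1, d=7, jump=0, S_6=1


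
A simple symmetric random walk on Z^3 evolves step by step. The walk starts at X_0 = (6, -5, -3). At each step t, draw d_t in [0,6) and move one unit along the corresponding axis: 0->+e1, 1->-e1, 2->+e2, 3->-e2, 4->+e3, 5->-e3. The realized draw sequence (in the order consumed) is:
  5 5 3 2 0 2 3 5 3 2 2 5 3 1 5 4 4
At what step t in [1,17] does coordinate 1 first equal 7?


5

t=0: X=(6, -5, -3), d=5 → -e3, X_1=(6, -5, -4)
t=1: X=(6, -5, -4), d=5 → -e3, X_2=(6, -5, -5)
t=2: X=(6, -5, -5), d=3 → -e2, X_3=(6, -6, -5)
t=3: X=(6, -6, -5), d=2 → +e2, X_4=(6, -5, -5)
t=4: X=(6, -5, -5), d=0 → +e1, X_5=(7, -5, -5)
t=5: X=(7, -5, -5), d=2 → +e2, X_6=(7, -4, -5)
t=6: X=(7, -4, -5), d=3 → -e2, X_7=(7, -5, -5)
t=7: X=(7, -5, -5), d=5 → -e3, X_8=(7, -5, -6)
t=8: X=(7, -5, -6), d=3 → -e2, X_9=(7, -6, -6)
t=9: X=(7, -6, -6), d=2 → +e2, X_10=(7, -5, -6)
t=10: X=(7, -5, -6), d=2 → +e2, X_11=(7, -4, -6)
t=11: X=(7, -4, -6), d=5 → -e3, X_12=(7, -4, -7)
t=12: X=(7, -4, -7), d=3 → -e2, X_13=(7, -5, -7)
t=13: X=(7, -5, -7), d=1 → -e1, X_14=(6, -5, -7)
t=14: X=(6, -5, -7), d=5 → -e3, X_15=(6, -5, -8)
t=15: X=(6, -5, -8), d=4 → +e3, X_16=(6, -5, -7)
t=16: X=(6, -5, -7), d=4 → +e3, X_17=(6, -5, -6)


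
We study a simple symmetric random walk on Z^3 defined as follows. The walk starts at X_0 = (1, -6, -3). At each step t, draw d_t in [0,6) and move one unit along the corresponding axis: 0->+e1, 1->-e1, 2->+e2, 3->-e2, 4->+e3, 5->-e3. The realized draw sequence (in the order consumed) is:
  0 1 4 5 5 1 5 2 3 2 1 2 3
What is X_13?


t=0: X=(1, -6, -3), d=0 → +e1, X_1=(2, -6, -3)
t=1: X=(2, -6, -3), d=1 → -e1, X_2=(1, -6, -3)
t=2: X=(1, -6, -3), d=4 → +e3, X_3=(1, -6, -2)
t=3: X=(1, -6, -2), d=5 → -e3, X_4=(1, -6, -3)
t=4: X=(1, -6, -3), d=5 → -e3, X_5=(1, -6, -4)
t=5: X=(1, -6, -4), d=1 → -e1, X_6=(0, -6, -4)
t=6: X=(0, -6, -4), d=5 → -e3, X_7=(0, -6, -5)
t=7: X=(0, -6, -5), d=2 → +e2, X_8=(0, -5, -5)
t=8: X=(0, -5, -5), d=3 → -e2, X_9=(0, -6, -5)
t=9: X=(0, -6, -5), d=2 → +e2, X_10=(0, -5, -5)
t=10: X=(0, -5, -5), d=1 → -e1, X_11=(-1, -5, -5)
t=11: X=(-1, -5, -5), d=2 → +e2, X_12=(-1, -4, -5)
t=12: X=(-1, -4, -5), d=3 → -e2, X_13=(-1, -5, -5)

(-1, -5, -5)


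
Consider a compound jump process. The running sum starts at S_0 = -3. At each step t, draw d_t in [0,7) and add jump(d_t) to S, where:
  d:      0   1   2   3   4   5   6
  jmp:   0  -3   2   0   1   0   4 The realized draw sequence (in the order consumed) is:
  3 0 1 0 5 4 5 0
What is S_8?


-5

t=0: S=-3, d=3, jump=0, S_1=-3
t=1: S=-3, d=0, jump=0, S_2=-3
t=2: S=-3, d=1, jump=-3, S_3=-6
t=3: S=-6, d=0, jump=0, S_4=-6
t=4: S=-6, d=5, jump=0, S_5=-6
t=5: S=-6, d=4, jump=1, S_6=-5
t=6: S=-5, d=5, jump=0, S_7=-5
t=7: S=-5, d=0, jump=0, S_8=-5


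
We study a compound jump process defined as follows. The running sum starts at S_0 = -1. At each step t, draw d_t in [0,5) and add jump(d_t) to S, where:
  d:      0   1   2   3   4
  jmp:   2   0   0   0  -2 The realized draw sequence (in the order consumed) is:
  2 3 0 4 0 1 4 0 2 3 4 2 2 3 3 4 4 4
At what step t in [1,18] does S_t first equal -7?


18

t=0: S=-1, d=2, jump=0, S_1=-1
t=1: S=-1, d=3, jump=0, S_2=-1
t=2: S=-1, d=0, jump=2, S_3=1
t=3: S=1, d=4, jump=-2, S_4=-1
t=4: S=-1, d=0, jump=2, S_5=1
t=5: S=1, d=1, jump=0, S_6=1
t=6: S=1, d=4, jump=-2, S_7=-1
t=7: S=-1, d=0, jump=2, S_8=1
t=8: S=1, d=2, jump=0, S_9=1
t=9: S=1, d=3, jump=0, S_10=1
t=10: S=1, d=4, jump=-2, S_11=-1
t=11: S=-1, d=2, jump=0, S_12=-1
t=12: S=-1, d=2, jump=0, S_13=-1
t=13: S=-1, d=3, jump=0, S_14=-1
t=14: S=-1, d=3, jump=0, S_15=-1
t=15: S=-1, d=4, jump=-2, S_16=-3
t=16: S=-3, d=4, jump=-2, S_17=-5
t=17: S=-5, d=4, jump=-2, S_18=-7


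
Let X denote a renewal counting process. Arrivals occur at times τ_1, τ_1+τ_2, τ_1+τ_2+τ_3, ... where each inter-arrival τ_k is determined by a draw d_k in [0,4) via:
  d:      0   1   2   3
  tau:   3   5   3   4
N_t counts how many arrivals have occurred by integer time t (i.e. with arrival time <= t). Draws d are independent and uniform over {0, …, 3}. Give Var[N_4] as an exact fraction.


3/16

Inter-arrival values over d=0..3: [3, 5, 3, 4]
Each d has probability 1/4, so the pmf of τ is: f(3) = 1/2, f(4) = 1/4, f(5) = 1/4
Let p_n(j) = P(N_n = j), with p_0 = [1]. Condition on τ_1: p_n(0) = P(τ > n), and for j >= 1, p_n(j) = Σ_{k<=n} f(k)·p_{n−k}(j−1)
p_1 = [1]  (j = 0)
p_2 = [1]  (j = 0)
p_3 = [1/2, 1/2]  (j = 0..1)
p_4 = [1/4, 3/4]  (j = 0..1)
E[N_4] = Σ j·p_4(j) = 3/4;  E[N_4²] = Σ j²·p_4(j) = 3/4
Var[N_4] = 3/4 − (3/4)² = 3/16


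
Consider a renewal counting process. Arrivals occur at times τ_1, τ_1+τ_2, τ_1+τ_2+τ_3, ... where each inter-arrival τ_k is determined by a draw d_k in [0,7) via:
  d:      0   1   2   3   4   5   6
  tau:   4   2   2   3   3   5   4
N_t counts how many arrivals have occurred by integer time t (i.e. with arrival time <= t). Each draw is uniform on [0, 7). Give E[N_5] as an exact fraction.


61/49

Inter-arrival values over d=0..6: [4, 2, 2, 3, 3, 5, 4]
Each d has probability 1/7, so the pmf of τ is: f(2) = 2/7, f(3) = 2/7, f(4) = 2/7, f(5) = 1/7
Renewal equation for m(n) = E[N_n]: condition on τ_1 = k (if k <= n, one arrival plus a fresh copy on the remaining n−k steps): m(n) = F(n) + Σ_{k<=n} f(k)·m(n−k), where F(n) = P(τ <= n) and m(0) = 0
m(1) = F(1) = 0
m(2) = F(2) = 2/7
m(3) = F(3) = 4/7
m(4) = F(4) + f(2)·m(2) = 6/7 + 2/7·2/7 = 46/49
m(5) = F(5) + f(2)·m(3) + f(3)·m(2) = 1 + 2/7·4/7 + 2/7·2/7 = 61/49
E[N_5] = m(5) = 61/49


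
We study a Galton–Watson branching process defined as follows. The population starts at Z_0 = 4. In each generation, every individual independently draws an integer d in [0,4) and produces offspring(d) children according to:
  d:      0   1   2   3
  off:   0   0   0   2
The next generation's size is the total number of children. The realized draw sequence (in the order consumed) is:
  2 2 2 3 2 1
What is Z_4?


gen 0: Z_0=4, draws=[2, 2, 2, 3], offspring=[0, 0, 0, 2], Z_1=2
gen 1: Z_1=2, draws=[2, 1], offspring=[0, 0], Z_2=0
gen 2: Z_2=0, draws=[], offspring=[], Z_3=0
gen 3: Z_3=0, draws=[], offspring=[], Z_4=0

0


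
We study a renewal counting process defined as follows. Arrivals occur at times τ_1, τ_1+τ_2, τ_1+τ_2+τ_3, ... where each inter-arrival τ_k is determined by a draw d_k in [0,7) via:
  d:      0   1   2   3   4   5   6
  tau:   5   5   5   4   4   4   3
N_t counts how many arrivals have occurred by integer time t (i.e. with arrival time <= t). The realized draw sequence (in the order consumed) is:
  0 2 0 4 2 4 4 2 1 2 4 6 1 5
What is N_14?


2

draw d_1=0: τ_1=5, arrival time A_1=5
draw d_2=2: τ_2=5, arrival time A_2=10
draw d_3=0: τ_3=5, arrival time A_3=15
draw d_4=4: τ_4=4, arrival time A_4=19
draw d_5=2: τ_5=5, arrival time A_5=24
draw d_6=4: τ_6=4, arrival time A_6=28
draw d_7=4: τ_7=4, arrival time A_7=32
draw d_8=2: τ_8=5, arrival time A_8=37
draw d_9=1: τ_9=5, arrival time A_9=42
draw d_10=2: τ_10=5, arrival time A_10=47
draw d_11=4: τ_11=4, arrival time A_11=51
draw d_12=6: τ_12=3, arrival time A_12=54
draw d_13=1: τ_13=5, arrival time A_13=59
draw d_14=5: τ_14=4, arrival time A_14=63
N_t over t=0..14: 0:0 1:0 2:0 3:0 4:0 5:1 6:1 7:1 8:1 9:1 10:2 11:2 12:2 13:2 14:2


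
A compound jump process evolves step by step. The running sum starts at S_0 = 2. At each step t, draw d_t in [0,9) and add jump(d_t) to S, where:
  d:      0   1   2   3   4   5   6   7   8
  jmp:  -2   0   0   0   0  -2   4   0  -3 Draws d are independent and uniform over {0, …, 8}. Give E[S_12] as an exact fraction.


Outcome values over d=0..8: [-2, 0, 0, 0, 0, -2, 4, 0, -3]
Σy = -3, Σy² = 33, M = 9
μ = -3/9 = -1/3,  σ² = 33/9 − (-1/3)² = 32/9
E[S_12] = 2 + 12·(-1/3) = -2

-2


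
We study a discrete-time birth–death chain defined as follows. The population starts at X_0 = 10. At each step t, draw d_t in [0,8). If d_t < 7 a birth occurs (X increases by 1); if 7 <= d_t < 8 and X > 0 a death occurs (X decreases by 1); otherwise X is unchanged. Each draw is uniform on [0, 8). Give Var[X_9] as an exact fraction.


X can drop by at most 1 per step and X_0 = 10 > T = 9, so X_t >= 10 − t >= 1 > 0 for every t <= 9: the floor at 0 (the 'and X > 0' condition) never binds. Hence X_9 = X_0 + Σ_{t<9} Y_t with i.i.d. increments Y_t = y(d_t) ∈ {+1, −1, 0}.
Outcome values over d=0..7: [1, 1, 1, 1, 1, 1, 1, -1]
Σy = 6, Σy² = 8, M = 8
μ = 6/8 = 3/4,  σ² = 8/8 − (3/4)² = 7/16
Independent increments: Var[X_9] = 9·σ² = 9·(7/16) = 63/16

63/16


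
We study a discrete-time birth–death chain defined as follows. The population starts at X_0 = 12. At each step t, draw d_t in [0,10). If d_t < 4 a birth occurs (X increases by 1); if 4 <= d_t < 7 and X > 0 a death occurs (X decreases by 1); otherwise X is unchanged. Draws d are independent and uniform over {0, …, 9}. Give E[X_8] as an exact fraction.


64/5

X can drop by at most 1 per step and X_0 = 12 > T = 8, so X_t >= 12 − t >= 4 > 0 for every t <= 8: the floor at 0 (the 'and X > 0' condition) never binds. Hence X_8 = X_0 + Σ_{t<8} Y_t with i.i.d. increments Y_t = y(d_t) ∈ {+1, −1, 0}.
Outcome values over d=0..9: [1, 1, 1, 1, -1, -1, -1, 0, 0, 0]
Σy = 1, Σy² = 7, M = 10
μ = 1/10 = 1/10,  σ² = 7/10 − (1/10)² = 69/100
E[X_8] = 12 + 8·(1/10) = 64/5


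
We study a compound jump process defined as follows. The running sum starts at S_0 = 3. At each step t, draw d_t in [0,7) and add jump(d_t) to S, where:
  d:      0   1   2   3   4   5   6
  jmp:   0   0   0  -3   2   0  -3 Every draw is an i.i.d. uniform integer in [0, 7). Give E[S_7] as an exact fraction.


-1

Outcome values over d=0..6: [0, 0, 0, -3, 2, 0, -3]
Σy = -4, Σy² = 22, M = 7
μ = -4/7 = -4/7,  σ² = 22/7 − (-4/7)² = 138/49
E[S_7] = 3 + 7·(-4/7) = -1


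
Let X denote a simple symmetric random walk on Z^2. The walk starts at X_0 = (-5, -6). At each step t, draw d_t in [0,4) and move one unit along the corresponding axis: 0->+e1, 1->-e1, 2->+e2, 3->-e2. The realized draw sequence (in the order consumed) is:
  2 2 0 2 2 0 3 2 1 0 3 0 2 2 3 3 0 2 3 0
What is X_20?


t=0: X=(-5, -6), d=2 → +e2, X_1=(-5, -5)
t=1: X=(-5, -5), d=2 → +e2, X_2=(-5, -4)
t=2: X=(-5, -4), d=0 → +e1, X_3=(-4, -4)
t=3: X=(-4, -4), d=2 → +e2, X_4=(-4, -3)
t=4: X=(-4, -3), d=2 → +e2, X_5=(-4, -2)
t=5: X=(-4, -2), d=0 → +e1, X_6=(-3, -2)
t=6: X=(-3, -2), d=3 → -e2, X_7=(-3, -3)
t=7: X=(-3, -3), d=2 → +e2, X_8=(-3, -2)
t=8: X=(-3, -2), d=1 → -e1, X_9=(-4, -2)
t=9: X=(-4, -2), d=0 → +e1, X_10=(-3, -2)
t=10: X=(-3, -2), d=3 → -e2, X_11=(-3, -3)
t=11: X=(-3, -3), d=0 → +e1, X_12=(-2, -3)
t=12: X=(-2, -3), d=2 → +e2, X_13=(-2, -2)
t=13: X=(-2, -2), d=2 → +e2, X_14=(-2, -1)
t=14: X=(-2, -1), d=3 → -e2, X_15=(-2, -2)
t=15: X=(-2, -2), d=3 → -e2, X_16=(-2, -3)
t=16: X=(-2, -3), d=0 → +e1, X_17=(-1, -3)
t=17: X=(-1, -3), d=2 → +e2, X_18=(-1, -2)
t=18: X=(-1, -2), d=3 → -e2, X_19=(-1, -3)
t=19: X=(-1, -3), d=0 → +e1, X_20=(0, -3)

(0, -3)


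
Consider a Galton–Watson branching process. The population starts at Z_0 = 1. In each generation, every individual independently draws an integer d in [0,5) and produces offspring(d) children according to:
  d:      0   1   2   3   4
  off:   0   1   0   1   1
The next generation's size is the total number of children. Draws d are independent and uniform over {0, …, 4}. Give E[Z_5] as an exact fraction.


Outcome values over d=0..4: [0, 1, 0, 1, 1]
Σy = 3, Σy² = 3, M = 5
μ = 3/5 = 3/5,  σ² = 3/5 − (3/5)² = 6/25
E[Z_0] = 1
E[Z_1] = 3/5·E[Z_0] = 3/5
E[Z_2] = 3/5·E[Z_1] = 9/25
E[Z_3] = 3/5·E[Z_2] = 27/125
E[Z_4] = 3/5·E[Z_3] = 81/625
E[Z_5] = 3/5·E[Z_4] = 243/3125

243/3125


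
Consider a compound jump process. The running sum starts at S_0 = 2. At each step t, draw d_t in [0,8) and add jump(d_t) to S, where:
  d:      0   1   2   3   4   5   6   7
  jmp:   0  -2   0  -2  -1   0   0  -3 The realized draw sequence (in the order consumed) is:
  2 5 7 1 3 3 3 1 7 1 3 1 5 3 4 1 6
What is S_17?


-25

t=0: S=2, d=2, jump=0, S_1=2
t=1: S=2, d=5, jump=0, S_2=2
t=2: S=2, d=7, jump=-3, S_3=-1
t=3: S=-1, d=1, jump=-2, S_4=-3
t=4: S=-3, d=3, jump=-2, S_5=-5
t=5: S=-5, d=3, jump=-2, S_6=-7
t=6: S=-7, d=3, jump=-2, S_7=-9
t=7: S=-9, d=1, jump=-2, S_8=-11
t=8: S=-11, d=7, jump=-3, S_9=-14
t=9: S=-14, d=1, jump=-2, S_10=-16
t=10: S=-16, d=3, jump=-2, S_11=-18
t=11: S=-18, d=1, jump=-2, S_12=-20
t=12: S=-20, d=5, jump=0, S_13=-20
t=13: S=-20, d=3, jump=-2, S_14=-22
t=14: S=-22, d=4, jump=-1, S_15=-23
t=15: S=-23, d=1, jump=-2, S_16=-25
t=16: S=-25, d=6, jump=0, S_17=-25


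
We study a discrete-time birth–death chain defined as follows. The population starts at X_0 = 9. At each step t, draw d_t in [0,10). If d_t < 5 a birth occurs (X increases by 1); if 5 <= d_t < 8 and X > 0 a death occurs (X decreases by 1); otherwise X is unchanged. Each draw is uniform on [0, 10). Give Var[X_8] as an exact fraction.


152/25

X can drop by at most 1 per step and X_0 = 9 > T = 8, so X_t >= 9 − t >= 1 > 0 for every t <= 8: the floor at 0 (the 'and X > 0' condition) never binds. Hence X_8 = X_0 + Σ_{t<8} Y_t with i.i.d. increments Y_t = y(d_t) ∈ {+1, −1, 0}.
Outcome values over d=0..9: [1, 1, 1, 1, 1, -1, -1, -1, 0, 0]
Σy = 2, Σy² = 8, M = 10
μ = 2/10 = 1/5,  σ² = 8/10 − (1/5)² = 19/25
Independent increments: Var[X_8] = 8·σ² = 8·(19/25) = 152/25


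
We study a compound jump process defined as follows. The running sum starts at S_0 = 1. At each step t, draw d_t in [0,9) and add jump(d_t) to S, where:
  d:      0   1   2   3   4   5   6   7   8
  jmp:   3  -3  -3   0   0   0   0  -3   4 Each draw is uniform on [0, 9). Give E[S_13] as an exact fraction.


Outcome values over d=0..8: [3, -3, -3, 0, 0, 0, 0, -3, 4]
Σy = -2, Σy² = 52, M = 9
μ = -2/9 = -2/9,  σ² = 52/9 − (-2/9)² = 464/81
E[S_13] = 1 + 13·(-2/9) = -17/9

-17/9


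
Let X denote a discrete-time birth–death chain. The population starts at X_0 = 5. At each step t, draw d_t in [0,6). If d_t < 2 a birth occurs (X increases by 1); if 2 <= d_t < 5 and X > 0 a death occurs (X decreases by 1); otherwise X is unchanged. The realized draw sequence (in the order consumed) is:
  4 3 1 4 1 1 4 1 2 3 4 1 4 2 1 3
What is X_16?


1

t=0: X=5, d=4 → death, X_1=4
t=1: X=4, d=3 → death, X_2=3
t=2: X=3, d=1 → birth, X_3=4
t=3: X=4, d=4 → death, X_4=3
t=4: X=3, d=1 → birth, X_5=4
t=5: X=4, d=1 → birth, X_6=5
t=6: X=5, d=4 → death, X_7=4
t=7: X=4, d=1 → birth, X_8=5
t=8: X=5, d=2 → death, X_9=4
t=9: X=4, d=3 → death, X_10=3
t=10: X=3, d=4 → death, X_11=2
t=11: X=2, d=1 → birth, X_12=3
t=12: X=3, d=4 → death, X_13=2
t=13: X=2, d=2 → death, X_14=1
t=14: X=1, d=1 → birth, X_15=2
t=15: X=2, d=3 → death, X_16=1


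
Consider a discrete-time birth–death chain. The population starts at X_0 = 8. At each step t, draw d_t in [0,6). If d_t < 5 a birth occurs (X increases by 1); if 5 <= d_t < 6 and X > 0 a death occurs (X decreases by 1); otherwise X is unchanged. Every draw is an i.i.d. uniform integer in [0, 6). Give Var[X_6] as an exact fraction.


X can drop by at most 1 per step and X_0 = 8 > T = 6, so X_t >= 8 − t >= 2 > 0 for every t <= 6: the floor at 0 (the 'and X > 0' condition) never binds. Hence X_6 = X_0 + Σ_{t<6} Y_t with i.i.d. increments Y_t = y(d_t) ∈ {+1, −1, 0}.
Outcome values over d=0..5: [1, 1, 1, 1, 1, -1]
Σy = 4, Σy² = 6, M = 6
μ = 4/6 = 2/3,  σ² = 6/6 − (2/3)² = 5/9
Independent increments: Var[X_6] = 6·σ² = 6·(5/9) = 10/3

10/3


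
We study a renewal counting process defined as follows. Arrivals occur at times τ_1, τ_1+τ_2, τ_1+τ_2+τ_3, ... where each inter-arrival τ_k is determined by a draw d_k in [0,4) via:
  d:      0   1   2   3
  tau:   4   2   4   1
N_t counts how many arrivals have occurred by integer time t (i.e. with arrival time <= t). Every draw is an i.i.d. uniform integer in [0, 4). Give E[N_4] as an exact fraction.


Inter-arrival values over d=0..3: [4, 2, 4, 1]
Each d has probability 1/4, so the pmf of τ is: f(1) = 1/4, f(2) = 1/4, f(4) = 1/2
Renewal equation for m(n) = E[N_n]: condition on τ_1 = k (if k <= n, one arrival plus a fresh copy on the remaining n−k steps): m(n) = F(n) + Σ_{k<=n} f(k)·m(n−k), where F(n) = P(τ <= n) and m(0) = 0
m(1) = F(1) = 1/4
m(2) = F(2) + f(1)·m(1) = 1/2 + 1/4·1/4 = 9/16
m(3) = F(3) + f(1)·m(2) + f(2)·m(1) = 1/2 + 1/4·9/16 + 1/4·1/4 = 45/64
m(4) = F(4) + f(1)·m(3) + f(2)·m(2) = 1 + 1/4·45/64 + 1/4·9/16 = 337/256
E[N_4] = m(4) = 337/256

337/256


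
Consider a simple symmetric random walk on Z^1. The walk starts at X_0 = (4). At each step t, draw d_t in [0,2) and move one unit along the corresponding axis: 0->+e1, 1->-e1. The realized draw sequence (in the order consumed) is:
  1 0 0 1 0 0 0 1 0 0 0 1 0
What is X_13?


t=0: X=(4), d=1 → -e1, X_1=(3)
t=1: X=(3), d=0 → +e1, X_2=(4)
t=2: X=(4), d=0 → +e1, X_3=(5)
t=3: X=(5), d=1 → -e1, X_4=(4)
t=4: X=(4), d=0 → +e1, X_5=(5)
t=5: X=(5), d=0 → +e1, X_6=(6)
t=6: X=(6), d=0 → +e1, X_7=(7)
t=7: X=(7), d=1 → -e1, X_8=(6)
t=8: X=(6), d=0 → +e1, X_9=(7)
t=9: X=(7), d=0 → +e1, X_10=(8)
t=10: X=(8), d=0 → +e1, X_11=(9)
t=11: X=(9), d=1 → -e1, X_12=(8)
t=12: X=(8), d=0 → +e1, X_13=(9)

(9)


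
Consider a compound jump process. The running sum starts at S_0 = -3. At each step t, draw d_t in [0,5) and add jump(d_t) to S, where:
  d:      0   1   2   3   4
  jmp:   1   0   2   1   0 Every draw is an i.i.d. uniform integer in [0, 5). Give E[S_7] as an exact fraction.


13/5

Outcome values over d=0..4: [1, 0, 2, 1, 0]
Σy = 4, Σy² = 6, M = 5
μ = 4/5 = 4/5,  σ² = 6/5 − (4/5)² = 14/25
E[S_7] = -3 + 7·(4/5) = 13/5


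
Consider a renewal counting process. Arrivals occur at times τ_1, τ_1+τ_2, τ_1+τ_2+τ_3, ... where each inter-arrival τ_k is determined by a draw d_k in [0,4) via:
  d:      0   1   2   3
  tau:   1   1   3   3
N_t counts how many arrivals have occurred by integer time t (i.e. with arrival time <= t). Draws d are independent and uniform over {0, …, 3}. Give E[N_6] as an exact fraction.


183/64

Inter-arrival values over d=0..3: [1, 1, 3, 3]
Each d has probability 1/4, so the pmf of τ is: f(1) = 1/2, f(3) = 1/2
Renewal equation for m(n) = E[N_n]: condition on τ_1 = k (if k <= n, one arrival plus a fresh copy on the remaining n−k steps): m(n) = F(n) + Σ_{k<=n} f(k)·m(n−k), where F(n) = P(τ <= n) and m(0) = 0
m(1) = F(1) = 1/2
m(2) = F(2) + f(1)·m(1) = 1/2 + 1/2·1/2 = 3/4
m(3) = F(3) + f(1)·m(2) = 1 + 1/2·3/4 = 11/8
m(4) = F(4) + f(1)·m(3) + f(3)·m(1) = 1 + 1/2·11/8 + 1/2·1/2 = 31/16
m(5) = F(5) + f(1)·m(4) + f(3)·m(2) = 1 + 1/2·31/16 + 1/2·3/4 = 75/32
m(6) = F(6) + f(1)·m(5) + f(3)·m(3) = 1 + 1/2·75/32 + 1/2·11/8 = 183/64
E[N_6] = m(6) = 183/64


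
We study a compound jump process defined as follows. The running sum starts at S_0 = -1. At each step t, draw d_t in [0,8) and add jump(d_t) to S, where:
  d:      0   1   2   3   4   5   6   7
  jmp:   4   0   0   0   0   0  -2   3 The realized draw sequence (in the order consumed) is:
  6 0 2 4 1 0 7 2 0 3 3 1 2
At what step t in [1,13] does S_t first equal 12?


9

t=0: S=-1, d=6, jump=-2, S_1=-3
t=1: S=-3, d=0, jump=4, S_2=1
t=2: S=1, d=2, jump=0, S_3=1
t=3: S=1, d=4, jump=0, S_4=1
t=4: S=1, d=1, jump=0, S_5=1
t=5: S=1, d=0, jump=4, S_6=5
t=6: S=5, d=7, jump=3, S_7=8
t=7: S=8, d=2, jump=0, S_8=8
t=8: S=8, d=0, jump=4, S_9=12
t=9: S=12, d=3, jump=0, S_10=12
t=10: S=12, d=3, jump=0, S_11=12
t=11: S=12, d=1, jump=0, S_12=12
t=12: S=12, d=2, jump=0, S_13=12


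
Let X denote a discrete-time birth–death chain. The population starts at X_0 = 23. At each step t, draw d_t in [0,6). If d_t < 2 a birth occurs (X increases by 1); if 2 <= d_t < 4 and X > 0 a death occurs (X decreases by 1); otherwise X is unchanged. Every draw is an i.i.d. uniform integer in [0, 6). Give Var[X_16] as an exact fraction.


X can drop by at most 1 per step and X_0 = 23 > T = 16, so X_t >= 23 − t >= 7 > 0 for every t <= 16: the floor at 0 (the 'and X > 0' condition) never binds. Hence X_16 = X_0 + Σ_{t<16} Y_t with i.i.d. increments Y_t = y(d_t) ∈ {+1, −1, 0}.
Outcome values over d=0..5: [1, 1, -1, -1, 0, 0]
Σy = 0, Σy² = 4, M = 6
μ = 0/6 = 0,  σ² = 4/6 − (0)² = 2/3
Independent increments: Var[X_16] = 16·σ² = 16·(2/3) = 32/3

32/3


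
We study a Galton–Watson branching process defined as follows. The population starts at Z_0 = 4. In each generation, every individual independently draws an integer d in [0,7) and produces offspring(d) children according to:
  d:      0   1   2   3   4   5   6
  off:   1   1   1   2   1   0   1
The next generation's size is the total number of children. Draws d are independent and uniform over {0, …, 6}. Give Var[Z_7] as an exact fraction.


Outcome values over d=0..6: [1, 1, 1, 2, 1, 0, 1]
Σy = 7, Σy² = 9, M = 7
μ = 7/7 = 1,  σ² = 9/7 − (1)² = 2/7
V_0 = 0, E_0 = 4
V_1 = 2/7·E_0 + (1)²·V_0 = 8/7;  E_1 = 4
V_2 = 2/7·E_1 + (1)²·V_1 = 16/7;  E_2 = 4
V_3 = 2/7·E_2 + (1)²·V_2 = 24/7;  E_3 = 4
V_4 = 2/7·E_3 + (1)²·V_3 = 32/7;  E_4 = 4
V_5 = 2/7·E_4 + (1)²·V_4 = 40/7;  E_5 = 4
V_6 = 2/7·E_5 + (1)²·V_5 = 48/7;  E_6 = 4
V_7 = 2/7·E_6 + (1)²·V_6 = 8;  E_7 = 4

8


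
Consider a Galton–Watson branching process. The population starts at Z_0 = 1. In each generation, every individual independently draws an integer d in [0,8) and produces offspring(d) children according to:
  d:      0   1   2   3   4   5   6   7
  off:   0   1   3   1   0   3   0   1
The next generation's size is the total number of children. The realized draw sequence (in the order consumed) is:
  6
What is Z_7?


gen 0: Z_0=1, draws=[6], offspring=[0], Z_1=0
gen 1: Z_1=0, draws=[], offspring=[], Z_2=0
gen 2: Z_2=0, draws=[], offspring=[], Z_3=0
gen 3: Z_3=0, draws=[], offspring=[], Z_4=0
gen 4: Z_4=0, draws=[], offspring=[], Z_5=0
gen 5: Z_5=0, draws=[], offspring=[], Z_6=0
gen 6: Z_6=0, draws=[], offspring=[], Z_7=0

0


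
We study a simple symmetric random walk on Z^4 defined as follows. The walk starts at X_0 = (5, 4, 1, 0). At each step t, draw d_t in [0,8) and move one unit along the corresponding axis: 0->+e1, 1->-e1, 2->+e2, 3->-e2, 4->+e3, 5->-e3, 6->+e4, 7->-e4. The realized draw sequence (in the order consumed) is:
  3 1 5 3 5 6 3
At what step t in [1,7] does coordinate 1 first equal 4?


t=0: X=(5, 4, 1, 0), d=3 → -e2, X_1=(5, 3, 1, 0)
t=1: X=(5, 3, 1, 0), d=1 → -e1, X_2=(4, 3, 1, 0)
t=2: X=(4, 3, 1, 0), d=5 → -e3, X_3=(4, 3, 0, 0)
t=3: X=(4, 3, 0, 0), d=3 → -e2, X_4=(4, 2, 0, 0)
t=4: X=(4, 2, 0, 0), d=5 → -e3, X_5=(4, 2, -1, 0)
t=5: X=(4, 2, -1, 0), d=6 → +e4, X_6=(4, 2, -1, 1)
t=6: X=(4, 2, -1, 1), d=3 → -e2, X_7=(4, 1, -1, 1)

2


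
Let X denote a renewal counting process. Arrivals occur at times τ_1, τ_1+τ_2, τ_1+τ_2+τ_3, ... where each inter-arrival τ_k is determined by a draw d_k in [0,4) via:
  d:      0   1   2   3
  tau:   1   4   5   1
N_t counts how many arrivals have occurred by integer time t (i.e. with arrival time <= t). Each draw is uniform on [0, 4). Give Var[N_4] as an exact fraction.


Inter-arrival values over d=0..3: [1, 4, 5, 1]
Each d has probability 1/4, so the pmf of τ is: f(1) = 1/2, f(4) = 1/4, f(5) = 1/4
Let p_n(j) = P(N_n = j), with p_0 = [1]. Condition on τ_1: p_n(0) = P(τ > n), and for j >= 1, p_n(j) = Σ_{k<=n} f(k)·p_{n−k}(j−1)
p_1 = [1/2, 1/2]  (j = 0..1)
p_2 = [1/2, 1/4, 1/4]  (j = 0..2)
p_3 = [1/2, 1/4, 1/8, 1/8]  (j = 0..3)
p_4 = [1/4, 1/2, 1/8, 1/16, 1/16]  (j = 0..4)
E[N_4] = Σ j·p_4(j) = 19/16;  E[N_4²] = Σ j²·p_4(j) = 41/16
Var[N_4] = 41/16 − (19/16)² = 295/256

295/256


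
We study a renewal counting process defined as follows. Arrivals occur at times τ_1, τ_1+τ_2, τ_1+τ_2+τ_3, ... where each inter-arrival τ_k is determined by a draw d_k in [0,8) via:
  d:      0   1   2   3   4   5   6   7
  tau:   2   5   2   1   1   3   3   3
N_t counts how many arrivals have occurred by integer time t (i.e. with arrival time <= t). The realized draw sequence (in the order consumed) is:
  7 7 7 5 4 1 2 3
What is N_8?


2

draw d_1=7: τ_1=3, arrival time A_1=3
draw d_2=7: τ_2=3, arrival time A_2=6
draw d_3=7: τ_3=3, arrival time A_3=9
draw d_4=5: τ_4=3, arrival time A_4=12
draw d_5=4: τ_5=1, arrival time A_5=13
draw d_6=1: τ_6=5, arrival time A_6=18
draw d_7=2: τ_7=2, arrival time A_7=20
draw d_8=3: τ_8=1, arrival time A_8=21
N_t over t=0..8: 0:0 1:0 2:0 3:1 4:1 5:1 6:2 7:2 8:2


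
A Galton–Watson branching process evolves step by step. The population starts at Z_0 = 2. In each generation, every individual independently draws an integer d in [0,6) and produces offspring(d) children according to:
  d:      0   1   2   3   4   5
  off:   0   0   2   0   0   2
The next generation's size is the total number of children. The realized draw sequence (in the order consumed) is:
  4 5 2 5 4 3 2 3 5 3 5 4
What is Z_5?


gen 0: Z_0=2, draws=[4, 5], offspring=[0, 2], Z_1=2
gen 1: Z_1=2, draws=[2, 5], offspring=[2, 2], Z_2=4
gen 2: Z_2=4, draws=[4, 3, 2, 3], offspring=[0, 0, 2, 0], Z_3=2
gen 3: Z_3=2, draws=[5, 3], offspring=[2, 0], Z_4=2
gen 4: Z_4=2, draws=[5, 4], offspring=[2, 0], Z_5=2

2


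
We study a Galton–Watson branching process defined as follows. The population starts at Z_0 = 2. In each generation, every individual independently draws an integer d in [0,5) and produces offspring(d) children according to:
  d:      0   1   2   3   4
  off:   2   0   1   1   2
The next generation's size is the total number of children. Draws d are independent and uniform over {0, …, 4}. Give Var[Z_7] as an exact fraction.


Outcome values over d=0..4: [2, 0, 1, 1, 2]
Σy = 6, Σy² = 10, M = 5
μ = 6/5 = 6/5,  σ² = 10/5 − (6/5)² = 14/25
V_0 = 0, E_0 = 2
V_1 = 14/25·E_0 + (6/5)²·V_0 = 28/25;  E_1 = 12/5
V_2 = 14/25·E_1 + (6/5)²·V_1 = 1848/625;  E_2 = 72/25
V_3 = 14/25·E_2 + (6/5)²·V_2 = 91728/15625;  E_3 = 432/125
V_4 = 14/25·E_3 + (6/5)²·V_3 = 4058208/390625;  E_4 = 2592/625
V_5 = 14/25·E_4 + (6/5)²·V_4 = 168775488/9765625;  E_5 = 15552/3125
V_6 = 14/25·E_5 + (6/5)²·V_5 = 6756317568/244140625;  E_6 = 93312/15625
V_7 = 14/25·E_6 + (6/5)²·V_6 = 263639432448/6103515625;  E_7 = 559872/78125

263639432448/6103515625


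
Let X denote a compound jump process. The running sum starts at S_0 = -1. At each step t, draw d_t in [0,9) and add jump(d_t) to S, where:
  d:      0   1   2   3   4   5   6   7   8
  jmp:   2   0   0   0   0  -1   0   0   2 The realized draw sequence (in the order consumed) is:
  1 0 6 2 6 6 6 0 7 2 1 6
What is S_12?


t=0: S=-1, d=1, jump=0, S_1=-1
t=1: S=-1, d=0, jump=2, S_2=1
t=2: S=1, d=6, jump=0, S_3=1
t=3: S=1, d=2, jump=0, S_4=1
t=4: S=1, d=6, jump=0, S_5=1
t=5: S=1, d=6, jump=0, S_6=1
t=6: S=1, d=6, jump=0, S_7=1
t=7: S=1, d=0, jump=2, S_8=3
t=8: S=3, d=7, jump=0, S_9=3
t=9: S=3, d=2, jump=0, S_10=3
t=10: S=3, d=1, jump=0, S_11=3
t=11: S=3, d=6, jump=0, S_12=3

3


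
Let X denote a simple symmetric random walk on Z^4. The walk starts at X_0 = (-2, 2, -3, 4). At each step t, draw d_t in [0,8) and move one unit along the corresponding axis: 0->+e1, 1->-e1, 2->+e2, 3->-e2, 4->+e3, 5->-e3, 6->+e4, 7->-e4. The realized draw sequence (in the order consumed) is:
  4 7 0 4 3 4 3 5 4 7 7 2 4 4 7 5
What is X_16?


(-1, 1, 1, 0)

t=0: X=(-2, 2, -3, 4), d=4 → +e3, X_1=(-2, 2, -2, 4)
t=1: X=(-2, 2, -2, 4), d=7 → -e4, X_2=(-2, 2, -2, 3)
t=2: X=(-2, 2, -2, 3), d=0 → +e1, X_3=(-1, 2, -2, 3)
t=3: X=(-1, 2, -2, 3), d=4 → +e3, X_4=(-1, 2, -1, 3)
t=4: X=(-1, 2, -1, 3), d=3 → -e2, X_5=(-1, 1, -1, 3)
t=5: X=(-1, 1, -1, 3), d=4 → +e3, X_6=(-1, 1, 0, 3)
t=6: X=(-1, 1, 0, 3), d=3 → -e2, X_7=(-1, 0, 0, 3)
t=7: X=(-1, 0, 0, 3), d=5 → -e3, X_8=(-1, 0, -1, 3)
t=8: X=(-1, 0, -1, 3), d=4 → +e3, X_9=(-1, 0, 0, 3)
t=9: X=(-1, 0, 0, 3), d=7 → -e4, X_10=(-1, 0, 0, 2)
t=10: X=(-1, 0, 0, 2), d=7 → -e4, X_11=(-1, 0, 0, 1)
t=11: X=(-1, 0, 0, 1), d=2 → +e2, X_12=(-1, 1, 0, 1)
t=12: X=(-1, 1, 0, 1), d=4 → +e3, X_13=(-1, 1, 1, 1)
t=13: X=(-1, 1, 1, 1), d=4 → +e3, X_14=(-1, 1, 2, 1)
t=14: X=(-1, 1, 2, 1), d=7 → -e4, X_15=(-1, 1, 2, 0)
t=15: X=(-1, 1, 2, 0), d=5 → -e3, X_16=(-1, 1, 1, 0)


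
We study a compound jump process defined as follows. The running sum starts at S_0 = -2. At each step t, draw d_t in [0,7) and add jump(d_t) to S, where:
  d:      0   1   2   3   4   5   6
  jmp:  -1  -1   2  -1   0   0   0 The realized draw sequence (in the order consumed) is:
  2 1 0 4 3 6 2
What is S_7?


t=0: S=-2, d=2, jump=2, S_1=0
t=1: S=0, d=1, jump=-1, S_2=-1
t=2: S=-1, d=0, jump=-1, S_3=-2
t=3: S=-2, d=4, jump=0, S_4=-2
t=4: S=-2, d=3, jump=-1, S_5=-3
t=5: S=-3, d=6, jump=0, S_6=-3
t=6: S=-3, d=2, jump=2, S_7=-1

-1


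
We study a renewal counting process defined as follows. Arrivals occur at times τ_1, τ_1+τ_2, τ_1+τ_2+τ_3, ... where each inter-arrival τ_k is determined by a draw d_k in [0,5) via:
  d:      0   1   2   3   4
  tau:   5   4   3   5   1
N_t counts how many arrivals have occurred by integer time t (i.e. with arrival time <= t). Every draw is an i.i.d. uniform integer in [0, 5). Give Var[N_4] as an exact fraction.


187064/390625

Inter-arrival values over d=0..4: [5, 4, 3, 5, 1]
Each d has probability 1/5, so the pmf of τ is: f(1) = 1/5, f(3) = 1/5, f(4) = 1/5, f(5) = 2/5
Let p_n(j) = P(N_n = j), with p_0 = [1]. Condition on τ_1: p_n(0) = P(τ > n), and for j >= 1, p_n(j) = Σ_{k<=n} f(k)·p_{n−k}(j−1)
p_1 = [4/5, 1/5]  (j = 0..1)
p_2 = [4/5, 4/25, 1/25]  (j = 0..2)
p_3 = [3/5, 9/25, 4/125, 1/125]  (j = 0..3)
p_4 = [2/5, 12/25, 14/125, 4/625, 1/625]  (j = 0..4)
E[N_4] = Σ j·p_4(j) = 456/625;  E[N_4²] = Σ j²·p_4(j) = 632/625
Var[N_4] = 632/625 − (456/625)² = 187064/390625


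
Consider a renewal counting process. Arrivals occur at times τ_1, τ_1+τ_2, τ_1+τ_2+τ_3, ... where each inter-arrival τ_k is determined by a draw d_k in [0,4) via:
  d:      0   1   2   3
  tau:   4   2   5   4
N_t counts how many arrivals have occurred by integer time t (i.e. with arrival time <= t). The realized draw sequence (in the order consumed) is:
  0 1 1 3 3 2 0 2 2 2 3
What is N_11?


draw d_1=0: τ_1=4, arrival time A_1=4
draw d_2=1: τ_2=2, arrival time A_2=6
draw d_3=1: τ_3=2, arrival time A_3=8
draw d_4=3: τ_4=4, arrival time A_4=12
draw d_5=3: τ_5=4, arrival time A_5=16
draw d_6=2: τ_6=5, arrival time A_6=21
draw d_7=0: τ_7=4, arrival time A_7=25
draw d_8=2: τ_8=5, arrival time A_8=30
draw d_9=2: τ_9=5, arrival time A_9=35
draw d_10=2: τ_10=5, arrival time A_10=40
draw d_11=3: τ_11=4, arrival time A_11=44
N_t over t=0..11: 0:0 1:0 2:0 3:0 4:1 5:1 6:2 7:2 8:3 9:3 10:3 11:3

3


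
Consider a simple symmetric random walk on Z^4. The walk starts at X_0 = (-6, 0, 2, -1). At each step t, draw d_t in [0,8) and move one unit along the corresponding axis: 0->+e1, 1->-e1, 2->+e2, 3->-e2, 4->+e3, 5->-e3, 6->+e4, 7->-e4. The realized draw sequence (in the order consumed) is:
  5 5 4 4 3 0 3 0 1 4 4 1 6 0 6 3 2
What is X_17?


t=0: X=(-6, 0, 2, -1), d=5 → -e3, X_1=(-6, 0, 1, -1)
t=1: X=(-6, 0, 1, -1), d=5 → -e3, X_2=(-6, 0, 0, -1)
t=2: X=(-6, 0, 0, -1), d=4 → +e3, X_3=(-6, 0, 1, -1)
t=3: X=(-6, 0, 1, -1), d=4 → +e3, X_4=(-6, 0, 2, -1)
t=4: X=(-6, 0, 2, -1), d=3 → -e2, X_5=(-6, -1, 2, -1)
t=5: X=(-6, -1, 2, -1), d=0 → +e1, X_6=(-5, -1, 2, -1)
t=6: X=(-5, -1, 2, -1), d=3 → -e2, X_7=(-5, -2, 2, -1)
t=7: X=(-5, -2, 2, -1), d=0 → +e1, X_8=(-4, -2, 2, -1)
t=8: X=(-4, -2, 2, -1), d=1 → -e1, X_9=(-5, -2, 2, -1)
t=9: X=(-5, -2, 2, -1), d=4 → +e3, X_10=(-5, -2, 3, -1)
t=10: X=(-5, -2, 3, -1), d=4 → +e3, X_11=(-5, -2, 4, -1)
t=11: X=(-5, -2, 4, -1), d=1 → -e1, X_12=(-6, -2, 4, -1)
t=12: X=(-6, -2, 4, -1), d=6 → +e4, X_13=(-6, -2, 4, 0)
t=13: X=(-6, -2, 4, 0), d=0 → +e1, X_14=(-5, -2, 4, 0)
t=14: X=(-5, -2, 4, 0), d=6 → +e4, X_15=(-5, -2, 4, 1)
t=15: X=(-5, -2, 4, 1), d=3 → -e2, X_16=(-5, -3, 4, 1)
t=16: X=(-5, -3, 4, 1), d=2 → +e2, X_17=(-5, -2, 4, 1)

(-5, -2, 4, 1)


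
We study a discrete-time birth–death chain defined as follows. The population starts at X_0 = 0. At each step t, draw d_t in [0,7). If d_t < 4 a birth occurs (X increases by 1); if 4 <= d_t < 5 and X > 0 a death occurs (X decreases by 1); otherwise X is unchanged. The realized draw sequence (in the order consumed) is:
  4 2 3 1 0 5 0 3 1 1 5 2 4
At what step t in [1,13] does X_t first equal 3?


t=0: X=0, d=4 → hold, X_1=0
t=1: X=0, d=2 → birth, X_2=1
t=2: X=1, d=3 → birth, X_3=2
t=3: X=2, d=1 → birth, X_4=3
t=4: X=3, d=0 → birth, X_5=4
t=5: X=4, d=5 → hold, X_6=4
t=6: X=4, d=0 → birth, X_7=5
t=7: X=5, d=3 → birth, X_8=6
t=8: X=6, d=1 → birth, X_9=7
t=9: X=7, d=1 → birth, X_10=8
t=10: X=8, d=5 → hold, X_11=8
t=11: X=8, d=2 → birth, X_12=9
t=12: X=9, d=4 → death, X_13=8

4


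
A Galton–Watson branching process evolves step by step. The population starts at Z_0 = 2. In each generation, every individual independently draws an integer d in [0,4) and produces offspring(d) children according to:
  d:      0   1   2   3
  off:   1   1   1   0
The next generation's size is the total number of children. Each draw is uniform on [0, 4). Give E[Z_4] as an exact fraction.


81/128

Outcome values over d=0..3: [1, 1, 1, 0]
Σy = 3, Σy² = 3, M = 4
μ = 3/4 = 3/4,  σ² = 3/4 − (3/4)² = 3/16
E[Z_0] = 2
E[Z_1] = 3/4·E[Z_0] = 3/2
E[Z_2] = 3/4·E[Z_1] = 9/8
E[Z_3] = 3/4·E[Z_2] = 27/32
E[Z_4] = 3/4·E[Z_3] = 81/128


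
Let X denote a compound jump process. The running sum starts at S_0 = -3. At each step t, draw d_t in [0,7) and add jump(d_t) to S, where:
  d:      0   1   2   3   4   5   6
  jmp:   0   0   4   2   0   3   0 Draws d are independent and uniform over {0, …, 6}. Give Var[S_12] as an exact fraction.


1464/49

Outcome values over d=0..6: [0, 0, 4, 2, 0, 3, 0]
Σy = 9, Σy² = 29, M = 7
μ = 9/7 = 9/7,  σ² = 29/7 − (9/7)² = 122/49
Independent increments: Var[S_12] = 12·σ² = 12·(122/49) = 1464/49


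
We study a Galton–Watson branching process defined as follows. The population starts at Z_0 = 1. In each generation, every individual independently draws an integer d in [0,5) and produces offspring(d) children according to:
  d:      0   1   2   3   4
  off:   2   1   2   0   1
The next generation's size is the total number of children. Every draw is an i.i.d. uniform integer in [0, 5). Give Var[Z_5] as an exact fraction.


Outcome values over d=0..4: [2, 1, 2, 0, 1]
Σy = 6, Σy² = 10, M = 5
μ = 6/5 = 6/5,  σ² = 10/5 − (6/5)² = 14/25
V_0 = 0, E_0 = 1
V_1 = 14/25·E_0 + (6/5)²·V_0 = 14/25;  E_1 = 6/5
V_2 = 14/25·E_1 + (6/5)²·V_1 = 924/625;  E_2 = 36/25
V_3 = 14/25·E_2 + (6/5)²·V_2 = 45864/15625;  E_3 = 216/125
V_4 = 14/25·E_3 + (6/5)²·V_3 = 2029104/390625;  E_4 = 1296/625
V_5 = 14/25·E_4 + (6/5)²·V_4 = 84387744/9765625;  E_5 = 7776/3125

84387744/9765625


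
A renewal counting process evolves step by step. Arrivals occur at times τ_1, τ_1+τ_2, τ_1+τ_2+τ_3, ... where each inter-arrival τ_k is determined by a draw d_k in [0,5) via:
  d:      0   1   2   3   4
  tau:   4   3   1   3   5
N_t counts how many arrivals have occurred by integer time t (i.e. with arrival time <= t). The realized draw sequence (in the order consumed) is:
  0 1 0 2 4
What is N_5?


1

draw d_1=0: τ_1=4, arrival time A_1=4
draw d_2=1: τ_2=3, arrival time A_2=7
draw d_3=0: τ_3=4, arrival time A_3=11
draw d_4=2: τ_4=1, arrival time A_4=12
draw d_5=4: τ_5=5, arrival time A_5=17
N_t over t=0..5: 0:0 1:0 2:0 3:0 4:1 5:1


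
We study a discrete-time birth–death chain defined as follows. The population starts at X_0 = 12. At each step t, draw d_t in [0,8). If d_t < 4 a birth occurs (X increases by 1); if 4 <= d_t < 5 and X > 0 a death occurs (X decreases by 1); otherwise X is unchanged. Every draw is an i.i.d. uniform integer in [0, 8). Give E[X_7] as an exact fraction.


117/8

X can drop by at most 1 per step and X_0 = 12 > T = 7, so X_t >= 12 − t >= 5 > 0 for every t <= 7: the floor at 0 (the 'and X > 0' condition) never binds. Hence X_7 = X_0 + Σ_{t<7} Y_t with i.i.d. increments Y_t = y(d_t) ∈ {+1, −1, 0}.
Outcome values over d=0..7: [1, 1, 1, 1, -1, 0, 0, 0]
Σy = 3, Σy² = 5, M = 8
μ = 3/8 = 3/8,  σ² = 5/8 − (3/8)² = 31/64
E[X_7] = 12 + 7·(3/8) = 117/8


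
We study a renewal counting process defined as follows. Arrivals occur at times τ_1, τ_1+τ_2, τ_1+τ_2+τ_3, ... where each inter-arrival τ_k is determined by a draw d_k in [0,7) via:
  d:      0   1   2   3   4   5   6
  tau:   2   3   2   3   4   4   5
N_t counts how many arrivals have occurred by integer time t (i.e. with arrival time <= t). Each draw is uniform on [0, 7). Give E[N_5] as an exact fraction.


61/49

Inter-arrival values over d=0..6: [2, 3, 2, 3, 4, 4, 5]
Each d has probability 1/7, so the pmf of τ is: f(2) = 2/7, f(3) = 2/7, f(4) = 2/7, f(5) = 1/7
Renewal equation for m(n) = E[N_n]: condition on τ_1 = k (if k <= n, one arrival plus a fresh copy on the remaining n−k steps): m(n) = F(n) + Σ_{k<=n} f(k)·m(n−k), where F(n) = P(τ <= n) and m(0) = 0
m(1) = F(1) = 0
m(2) = F(2) = 2/7
m(3) = F(3) = 4/7
m(4) = F(4) + f(2)·m(2) = 6/7 + 2/7·2/7 = 46/49
m(5) = F(5) + f(2)·m(3) + f(3)·m(2) = 1 + 2/7·4/7 + 2/7·2/7 = 61/49
E[N_5] = m(5) = 61/49


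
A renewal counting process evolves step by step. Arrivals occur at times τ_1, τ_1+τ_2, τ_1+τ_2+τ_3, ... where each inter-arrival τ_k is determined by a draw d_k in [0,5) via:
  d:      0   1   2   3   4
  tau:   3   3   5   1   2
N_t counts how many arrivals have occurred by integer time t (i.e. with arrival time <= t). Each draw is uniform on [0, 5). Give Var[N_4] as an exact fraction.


234534/390625

Inter-arrival values over d=0..4: [3, 3, 5, 1, 2]
Each d has probability 1/5, so the pmf of τ is: f(1) = 1/5, f(2) = 1/5, f(3) = 2/5, f(5) = 1/5
Let p_n(j) = P(N_n = j), with p_0 = [1]. Condition on τ_1: p_n(0) = P(τ > n), and for j >= 1, p_n(j) = Σ_{k<=n} f(k)·p_{n−k}(j−1)
p_1 = [4/5, 1/5]  (j = 0..1)
p_2 = [3/5, 9/25, 1/25]  (j = 0..2)
p_3 = [1/5, 17/25, 14/125, 1/125]  (j = 0..3)
p_4 = [1/5, 12/25, 36/125, 19/625, 1/625]  (j = 0..4)
E[N_4] = Σ j·p_4(j) = 721/625;  E[N_4²] = Σ j²·p_4(j) = 1207/625
Var[N_4] = 1207/625 − (721/625)² = 234534/390625
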